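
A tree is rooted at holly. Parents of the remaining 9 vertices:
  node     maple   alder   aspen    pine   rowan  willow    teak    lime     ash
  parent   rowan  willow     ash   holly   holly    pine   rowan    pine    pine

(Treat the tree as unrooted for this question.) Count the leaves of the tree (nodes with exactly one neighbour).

Degree-1 nodes: alder, aspen, lime, maple, teak — 5 of them.

5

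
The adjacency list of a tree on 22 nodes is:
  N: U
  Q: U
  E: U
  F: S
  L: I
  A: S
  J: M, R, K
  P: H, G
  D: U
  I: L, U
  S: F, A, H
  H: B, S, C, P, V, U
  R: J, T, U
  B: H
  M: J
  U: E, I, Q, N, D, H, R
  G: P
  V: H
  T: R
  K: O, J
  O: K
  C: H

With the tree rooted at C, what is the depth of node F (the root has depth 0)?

3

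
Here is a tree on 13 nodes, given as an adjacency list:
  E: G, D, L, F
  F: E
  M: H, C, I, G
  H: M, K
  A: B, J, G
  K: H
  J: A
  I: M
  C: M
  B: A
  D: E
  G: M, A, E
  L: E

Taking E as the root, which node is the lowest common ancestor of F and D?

E

Ancestors of F (toward the root): F, E.
Ancestors of D: D, E.
The deepest node appearing in both lists is E.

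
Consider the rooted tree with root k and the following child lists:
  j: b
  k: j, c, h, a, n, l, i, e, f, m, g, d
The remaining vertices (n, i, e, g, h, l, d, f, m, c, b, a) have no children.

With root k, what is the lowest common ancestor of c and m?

k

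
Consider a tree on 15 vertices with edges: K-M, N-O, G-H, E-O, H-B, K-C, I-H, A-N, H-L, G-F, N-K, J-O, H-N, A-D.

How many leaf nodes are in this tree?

The leaves are B, C, D, E, F, I, J, L, M.
That is 9 leaves.

9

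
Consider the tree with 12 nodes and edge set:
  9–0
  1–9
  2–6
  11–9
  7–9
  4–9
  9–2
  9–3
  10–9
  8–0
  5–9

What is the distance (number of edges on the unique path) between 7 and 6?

3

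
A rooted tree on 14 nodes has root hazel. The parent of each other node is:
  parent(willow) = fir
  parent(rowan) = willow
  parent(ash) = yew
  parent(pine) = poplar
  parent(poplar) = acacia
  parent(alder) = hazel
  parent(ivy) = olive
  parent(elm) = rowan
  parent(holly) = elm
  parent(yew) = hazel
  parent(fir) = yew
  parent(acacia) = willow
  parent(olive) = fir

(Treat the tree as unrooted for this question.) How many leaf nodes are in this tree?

The leaves are alder, ash, holly, ivy, pine.
That is 5 leaves.

5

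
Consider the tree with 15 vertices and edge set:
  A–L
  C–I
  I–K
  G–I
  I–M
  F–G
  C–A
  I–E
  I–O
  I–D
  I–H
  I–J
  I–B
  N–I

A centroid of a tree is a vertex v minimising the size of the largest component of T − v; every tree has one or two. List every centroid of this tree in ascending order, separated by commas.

If I is removed the pieces have sizes 3, 2, 1, 1, 1, 1, 1, 1, 1, 1, 1, all ≤ ⌊15/2⌋ = 7.
No neighbour of I does as well, so I is the unique centroid.

I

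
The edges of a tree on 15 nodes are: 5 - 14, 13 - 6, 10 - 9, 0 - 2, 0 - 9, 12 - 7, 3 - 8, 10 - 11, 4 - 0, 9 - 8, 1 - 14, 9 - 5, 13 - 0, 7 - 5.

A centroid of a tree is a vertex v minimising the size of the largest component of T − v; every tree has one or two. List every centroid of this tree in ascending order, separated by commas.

9

If 9 is removed the pieces have sizes 5, 5, 2, 2, all ≤ ⌊15/2⌋ = 7.
Every other node leaves some component of size > 7, so the centroid is unique.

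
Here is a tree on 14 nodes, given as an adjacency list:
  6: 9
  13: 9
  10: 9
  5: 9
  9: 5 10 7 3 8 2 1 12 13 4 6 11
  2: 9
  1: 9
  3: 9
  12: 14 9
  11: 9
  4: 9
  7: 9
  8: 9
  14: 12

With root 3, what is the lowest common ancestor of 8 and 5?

Ancestors of 8 (toward the root): 8, 9, 3.
Ancestors of 5: 5, 9, 3.
The deepest node appearing in both lists is 9.

9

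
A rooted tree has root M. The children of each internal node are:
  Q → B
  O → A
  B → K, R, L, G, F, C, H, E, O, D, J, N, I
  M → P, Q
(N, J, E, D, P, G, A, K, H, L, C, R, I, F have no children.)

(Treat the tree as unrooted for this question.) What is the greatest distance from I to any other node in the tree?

4

The node farthest from I is P, via I – B – Q – M – P — 4 edges.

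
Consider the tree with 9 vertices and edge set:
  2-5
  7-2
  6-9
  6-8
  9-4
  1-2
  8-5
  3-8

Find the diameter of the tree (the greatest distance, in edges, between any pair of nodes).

A longest path is 4 – 9 – 6 – 8 – 5 – 2 – 1, with 6 edges.

6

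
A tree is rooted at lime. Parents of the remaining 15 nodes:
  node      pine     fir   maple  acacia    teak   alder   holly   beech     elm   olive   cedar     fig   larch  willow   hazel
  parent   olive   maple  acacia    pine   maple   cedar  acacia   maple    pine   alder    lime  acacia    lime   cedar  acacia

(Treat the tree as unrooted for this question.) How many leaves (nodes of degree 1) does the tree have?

Exactly 9 nodes have a single neighbour: beech, elm, fig, fir, hazel, holly, larch, teak, willow.

9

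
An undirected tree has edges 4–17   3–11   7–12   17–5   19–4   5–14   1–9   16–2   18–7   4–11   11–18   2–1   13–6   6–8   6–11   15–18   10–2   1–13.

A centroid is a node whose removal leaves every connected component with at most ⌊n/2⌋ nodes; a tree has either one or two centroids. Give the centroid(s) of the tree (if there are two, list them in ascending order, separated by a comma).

11

Removing 11 splits the tree into components of sizes 8, 5, 4, 1; the largest is 8 ≤ ⌊19/2⌋ = 9.
Every other node leaves some component of size > 9, so the centroid is unique.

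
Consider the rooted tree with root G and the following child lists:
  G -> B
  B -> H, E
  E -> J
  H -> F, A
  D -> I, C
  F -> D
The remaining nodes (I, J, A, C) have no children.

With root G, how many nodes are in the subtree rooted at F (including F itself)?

F's subtree: {F, D, C, I}, size 4.

4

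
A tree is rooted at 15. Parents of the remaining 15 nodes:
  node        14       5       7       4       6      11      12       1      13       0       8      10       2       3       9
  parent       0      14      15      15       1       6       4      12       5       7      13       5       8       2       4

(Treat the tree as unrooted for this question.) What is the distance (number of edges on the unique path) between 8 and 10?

3

8 - 13 - 5 - 10: 3 edges.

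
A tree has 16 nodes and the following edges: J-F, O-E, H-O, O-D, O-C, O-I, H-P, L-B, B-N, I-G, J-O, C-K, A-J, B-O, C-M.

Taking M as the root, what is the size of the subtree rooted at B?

3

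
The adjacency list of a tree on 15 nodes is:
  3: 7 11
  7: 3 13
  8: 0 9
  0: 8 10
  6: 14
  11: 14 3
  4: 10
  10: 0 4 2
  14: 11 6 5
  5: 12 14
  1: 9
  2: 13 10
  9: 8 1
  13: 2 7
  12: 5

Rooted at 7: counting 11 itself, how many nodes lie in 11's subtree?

5

The subtree rooted at 11 contains: 11, 14, 6, 5, 12 — 5 nodes.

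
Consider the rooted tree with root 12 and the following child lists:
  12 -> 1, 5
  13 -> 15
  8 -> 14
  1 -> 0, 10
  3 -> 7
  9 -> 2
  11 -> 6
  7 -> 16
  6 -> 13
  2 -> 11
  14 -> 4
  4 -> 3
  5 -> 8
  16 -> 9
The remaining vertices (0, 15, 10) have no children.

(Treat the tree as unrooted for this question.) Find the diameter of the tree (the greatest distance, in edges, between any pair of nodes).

BFS from 10 reaches 15 last, at distance 15; BFS from 15 confirms no node is farther.
Path: 10 - 1 - 12 - 5 - 8 - 14 - 4 - 3 - 7 - 16 - 9 - 2 - 11 - 6 - 13 - 15.

15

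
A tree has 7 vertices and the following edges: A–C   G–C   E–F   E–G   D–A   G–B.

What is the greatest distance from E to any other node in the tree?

The node farthest from E is D, via E–G–C–A–D — 4 edges.

4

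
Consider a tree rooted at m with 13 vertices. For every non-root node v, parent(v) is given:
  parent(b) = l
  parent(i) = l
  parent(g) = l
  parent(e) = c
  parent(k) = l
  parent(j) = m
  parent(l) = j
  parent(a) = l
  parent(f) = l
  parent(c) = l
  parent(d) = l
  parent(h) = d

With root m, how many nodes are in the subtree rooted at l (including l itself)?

11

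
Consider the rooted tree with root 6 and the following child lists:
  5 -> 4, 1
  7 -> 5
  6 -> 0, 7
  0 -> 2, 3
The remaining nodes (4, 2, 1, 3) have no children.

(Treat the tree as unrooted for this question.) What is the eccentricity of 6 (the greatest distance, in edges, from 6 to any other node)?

A farthest node from 6 is 1 (4 also at distance 3).
The path 6–7–5–1 has 3 edges.

3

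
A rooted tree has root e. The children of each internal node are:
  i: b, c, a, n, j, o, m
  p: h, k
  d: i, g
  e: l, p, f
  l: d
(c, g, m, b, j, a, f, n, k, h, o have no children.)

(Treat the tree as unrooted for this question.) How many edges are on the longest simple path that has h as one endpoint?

6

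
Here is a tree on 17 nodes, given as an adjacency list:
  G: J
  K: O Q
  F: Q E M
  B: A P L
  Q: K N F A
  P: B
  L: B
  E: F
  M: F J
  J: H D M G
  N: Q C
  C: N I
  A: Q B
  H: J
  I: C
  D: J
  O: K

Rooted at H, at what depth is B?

6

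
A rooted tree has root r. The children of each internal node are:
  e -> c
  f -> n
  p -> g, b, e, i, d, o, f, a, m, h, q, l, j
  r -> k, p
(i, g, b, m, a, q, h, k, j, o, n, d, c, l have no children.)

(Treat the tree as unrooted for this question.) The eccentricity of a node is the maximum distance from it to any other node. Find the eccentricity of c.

Distances from c peak at 4, attained at n (k also at distance 4).
c-e-p-f-n

4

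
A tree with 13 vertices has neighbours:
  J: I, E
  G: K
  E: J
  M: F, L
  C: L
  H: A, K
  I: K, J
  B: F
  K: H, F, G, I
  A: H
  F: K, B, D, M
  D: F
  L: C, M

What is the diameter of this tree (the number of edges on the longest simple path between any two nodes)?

7

Starting from C, a farthest node is E at distance 7.
One longest path: C-L-M-F-K-I-J-E.
So the diameter is 7.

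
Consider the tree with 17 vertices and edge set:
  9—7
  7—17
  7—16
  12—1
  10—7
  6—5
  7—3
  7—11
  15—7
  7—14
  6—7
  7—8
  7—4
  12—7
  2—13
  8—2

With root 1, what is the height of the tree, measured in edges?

5

A deepest node is 13, reached by 1–12–7–8–2–13.
That path has 5 edges, so the height is 5.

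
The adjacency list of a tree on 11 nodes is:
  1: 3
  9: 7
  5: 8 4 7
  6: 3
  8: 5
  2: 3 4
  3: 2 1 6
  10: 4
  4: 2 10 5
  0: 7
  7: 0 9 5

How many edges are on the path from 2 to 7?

The path is 2–4–5–7, which has 3 edges.

3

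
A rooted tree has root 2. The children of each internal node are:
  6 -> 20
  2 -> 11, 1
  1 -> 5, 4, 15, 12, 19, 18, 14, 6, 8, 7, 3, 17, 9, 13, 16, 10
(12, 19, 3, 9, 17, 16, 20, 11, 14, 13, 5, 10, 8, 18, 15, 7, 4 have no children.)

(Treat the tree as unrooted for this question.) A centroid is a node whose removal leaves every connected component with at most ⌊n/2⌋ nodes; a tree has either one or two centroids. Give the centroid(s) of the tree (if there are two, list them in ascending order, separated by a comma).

Removing 1 splits the tree into components of sizes 2, 2, 1, 1, 1, 1, 1, 1, 1, 1, 1, 1, 1, 1, 1, 1, 1; the largest is 2 ≤ ⌊20/2⌋ = 10.
Every other node leaves some component of size > 10, so the centroid is unique.

1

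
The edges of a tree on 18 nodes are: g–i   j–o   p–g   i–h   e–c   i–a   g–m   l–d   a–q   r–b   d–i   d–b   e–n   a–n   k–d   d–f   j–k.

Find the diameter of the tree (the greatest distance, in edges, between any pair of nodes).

8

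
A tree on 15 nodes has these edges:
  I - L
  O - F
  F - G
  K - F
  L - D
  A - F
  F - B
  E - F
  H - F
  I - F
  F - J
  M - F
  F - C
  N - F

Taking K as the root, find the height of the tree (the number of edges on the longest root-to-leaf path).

4

A deepest node is D, reached by K–F–I–L–D.
That path has 4 edges, so the height is 4.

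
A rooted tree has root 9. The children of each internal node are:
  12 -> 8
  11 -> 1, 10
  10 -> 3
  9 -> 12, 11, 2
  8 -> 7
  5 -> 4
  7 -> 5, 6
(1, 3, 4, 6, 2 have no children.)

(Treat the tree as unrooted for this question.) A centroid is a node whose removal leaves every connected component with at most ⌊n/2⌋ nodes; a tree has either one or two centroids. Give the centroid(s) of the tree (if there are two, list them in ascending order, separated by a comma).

Removing 12 splits the tree into components of sizes 6, 5; the largest is 6 ≤ ⌊12/2⌋ = 6.
9 is adjacent to 12 and is also a centroid (the largest component after removing it is likewise 6).

9, 12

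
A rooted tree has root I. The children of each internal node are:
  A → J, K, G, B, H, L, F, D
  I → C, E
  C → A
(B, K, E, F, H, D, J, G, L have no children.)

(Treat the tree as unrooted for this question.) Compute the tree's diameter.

4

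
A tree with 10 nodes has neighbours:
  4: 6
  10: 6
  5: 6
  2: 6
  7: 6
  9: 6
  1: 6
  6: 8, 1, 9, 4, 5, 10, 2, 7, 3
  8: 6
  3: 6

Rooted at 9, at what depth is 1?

2

Path from 9 to 1: 9–6–1, which has 2 edges.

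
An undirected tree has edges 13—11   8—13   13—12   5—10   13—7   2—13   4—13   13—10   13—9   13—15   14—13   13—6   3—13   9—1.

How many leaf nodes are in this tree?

Exactly 12 nodes have a single neighbour: 1, 2, 3, 4, 5, 6, 7, 8, 11, 12, 14, 15.

12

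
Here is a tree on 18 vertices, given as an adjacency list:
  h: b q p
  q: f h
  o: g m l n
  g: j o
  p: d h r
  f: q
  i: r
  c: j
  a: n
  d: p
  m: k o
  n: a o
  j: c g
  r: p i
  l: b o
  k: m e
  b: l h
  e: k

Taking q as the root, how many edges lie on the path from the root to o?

q–h–b–l–o — 4 edges.

4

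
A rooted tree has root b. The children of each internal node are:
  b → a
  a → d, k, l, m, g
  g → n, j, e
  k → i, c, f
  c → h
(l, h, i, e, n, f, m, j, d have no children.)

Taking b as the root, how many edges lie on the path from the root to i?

3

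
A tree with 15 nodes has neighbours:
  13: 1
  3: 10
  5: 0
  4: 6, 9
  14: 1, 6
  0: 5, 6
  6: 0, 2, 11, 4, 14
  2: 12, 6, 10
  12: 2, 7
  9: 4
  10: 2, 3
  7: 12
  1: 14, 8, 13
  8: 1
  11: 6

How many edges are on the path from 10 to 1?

4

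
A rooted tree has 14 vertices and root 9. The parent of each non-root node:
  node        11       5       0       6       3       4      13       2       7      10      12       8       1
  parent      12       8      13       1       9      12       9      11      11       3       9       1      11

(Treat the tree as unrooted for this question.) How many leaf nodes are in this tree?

Degree-1 nodes: 0, 2, 4, 5, 6, 7, 10 — 7 of them.

7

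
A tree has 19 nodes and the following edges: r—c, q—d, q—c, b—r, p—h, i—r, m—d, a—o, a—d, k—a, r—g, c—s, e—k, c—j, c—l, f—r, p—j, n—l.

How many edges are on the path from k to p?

Walking from k: k - a - d - q - c - j - p. Length 6.

6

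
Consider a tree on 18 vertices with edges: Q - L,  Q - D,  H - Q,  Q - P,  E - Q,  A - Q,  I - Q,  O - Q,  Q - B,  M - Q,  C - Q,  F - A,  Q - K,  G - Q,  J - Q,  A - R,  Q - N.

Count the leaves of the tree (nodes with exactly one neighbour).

16

Degree-1 nodes: B, C, D, E, F, G, H, I, J, K, L, M, N, O, P, R — 16 of them.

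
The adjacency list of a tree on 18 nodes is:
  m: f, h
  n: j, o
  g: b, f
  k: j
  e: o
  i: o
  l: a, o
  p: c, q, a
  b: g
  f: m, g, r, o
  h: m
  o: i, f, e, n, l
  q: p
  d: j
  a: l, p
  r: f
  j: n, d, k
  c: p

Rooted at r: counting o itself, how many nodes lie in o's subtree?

o's subtree: {o, l, e, n, i, a, j, p, d, k, q, c}, size 12.

12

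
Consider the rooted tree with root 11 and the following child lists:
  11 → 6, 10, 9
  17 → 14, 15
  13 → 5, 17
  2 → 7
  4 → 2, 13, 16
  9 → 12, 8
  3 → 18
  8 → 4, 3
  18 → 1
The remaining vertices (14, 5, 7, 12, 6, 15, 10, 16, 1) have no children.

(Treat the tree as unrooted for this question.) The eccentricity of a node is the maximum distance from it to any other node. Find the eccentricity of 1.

Distances from 1 peak at 7, attained at 14 (15 also at distance 7).
1 – 18 – 3 – 8 – 4 – 13 – 17 – 14

7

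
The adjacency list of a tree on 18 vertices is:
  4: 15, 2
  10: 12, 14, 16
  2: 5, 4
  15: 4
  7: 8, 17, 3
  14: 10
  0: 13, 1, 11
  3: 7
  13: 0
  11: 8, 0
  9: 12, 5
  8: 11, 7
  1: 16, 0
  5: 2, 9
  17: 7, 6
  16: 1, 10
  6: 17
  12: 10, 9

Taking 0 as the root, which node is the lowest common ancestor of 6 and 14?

0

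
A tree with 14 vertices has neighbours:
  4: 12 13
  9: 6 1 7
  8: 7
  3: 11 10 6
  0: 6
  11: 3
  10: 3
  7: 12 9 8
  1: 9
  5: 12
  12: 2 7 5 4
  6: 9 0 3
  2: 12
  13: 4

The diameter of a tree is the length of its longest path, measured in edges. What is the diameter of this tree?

BFS from 13 reaches 11 last, at distance 7; BFS from 11 confirms no node is farther.
Path: 13-4-12-7-9-6-3-11.

7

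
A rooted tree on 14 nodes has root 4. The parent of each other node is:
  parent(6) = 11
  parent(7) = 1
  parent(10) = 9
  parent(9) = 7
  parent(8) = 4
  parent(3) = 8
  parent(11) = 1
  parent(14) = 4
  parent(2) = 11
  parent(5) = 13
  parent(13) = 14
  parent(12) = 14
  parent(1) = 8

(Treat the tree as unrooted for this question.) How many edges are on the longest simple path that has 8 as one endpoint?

4

Distances from 8 peak at 4, attained at 5 (10 also at distance 4).
8-4-14-13-5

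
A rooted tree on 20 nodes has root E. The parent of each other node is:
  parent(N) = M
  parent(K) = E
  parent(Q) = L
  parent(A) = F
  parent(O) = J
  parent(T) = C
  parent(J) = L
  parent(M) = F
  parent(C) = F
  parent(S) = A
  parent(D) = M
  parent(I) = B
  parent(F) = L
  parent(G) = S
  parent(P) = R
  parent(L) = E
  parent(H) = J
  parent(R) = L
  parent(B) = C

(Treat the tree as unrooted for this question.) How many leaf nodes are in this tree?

10

The leaves are D, G, H, I, K, N, O, P, Q, T.
That is 10 leaves.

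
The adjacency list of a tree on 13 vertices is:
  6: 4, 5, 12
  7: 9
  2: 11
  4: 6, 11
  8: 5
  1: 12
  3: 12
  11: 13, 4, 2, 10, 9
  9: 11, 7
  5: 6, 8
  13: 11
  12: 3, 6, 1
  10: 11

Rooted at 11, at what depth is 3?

4

11–4–6–12–3 — 4 edges.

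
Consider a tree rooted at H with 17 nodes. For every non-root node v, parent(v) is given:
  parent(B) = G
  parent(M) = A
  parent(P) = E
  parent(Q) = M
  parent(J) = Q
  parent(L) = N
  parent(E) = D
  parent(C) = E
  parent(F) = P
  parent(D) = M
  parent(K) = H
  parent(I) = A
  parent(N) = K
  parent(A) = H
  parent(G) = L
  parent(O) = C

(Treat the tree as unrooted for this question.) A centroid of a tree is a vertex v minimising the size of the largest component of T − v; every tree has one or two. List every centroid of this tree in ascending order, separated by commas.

M

Delete M: the remaining components have sizes 8, 6, 2. Max 8 ≤ 8, so M is a centroid.
No neighbour of M does as well, so M is the unique centroid.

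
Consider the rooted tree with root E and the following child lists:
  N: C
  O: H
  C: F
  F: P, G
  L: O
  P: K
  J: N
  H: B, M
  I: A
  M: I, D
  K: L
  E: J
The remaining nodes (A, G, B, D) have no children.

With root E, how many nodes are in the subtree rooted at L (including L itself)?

Descendants of L (including itself): L, O, H, B, M, D, I, A. That's 8.

8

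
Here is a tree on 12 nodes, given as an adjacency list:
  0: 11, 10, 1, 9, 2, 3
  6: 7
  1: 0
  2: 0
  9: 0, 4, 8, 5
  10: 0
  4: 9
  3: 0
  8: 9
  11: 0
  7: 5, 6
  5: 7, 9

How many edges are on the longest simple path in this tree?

BFS from 6 reaches 3 last, at distance 5; BFS from 3 confirms no node is farther.
Path: 6 - 7 - 5 - 9 - 0 - 3.

5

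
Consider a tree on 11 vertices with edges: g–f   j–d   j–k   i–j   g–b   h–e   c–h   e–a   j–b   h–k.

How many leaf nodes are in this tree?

5

The leaves are a, c, d, f, i.
That is 5 leaves.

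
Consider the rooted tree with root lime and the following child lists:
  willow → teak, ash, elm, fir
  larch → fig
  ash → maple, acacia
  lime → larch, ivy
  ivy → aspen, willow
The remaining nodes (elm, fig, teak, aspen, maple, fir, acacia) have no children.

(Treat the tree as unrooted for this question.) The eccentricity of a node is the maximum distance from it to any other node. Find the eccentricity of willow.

4

The node farthest from willow is fig, via willow–ivy–lime–larch–fig — 4 edges.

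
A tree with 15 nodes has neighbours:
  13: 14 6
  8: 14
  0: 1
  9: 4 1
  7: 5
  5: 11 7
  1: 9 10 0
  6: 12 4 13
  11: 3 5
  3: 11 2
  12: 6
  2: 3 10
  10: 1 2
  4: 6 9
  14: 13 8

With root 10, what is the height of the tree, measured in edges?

A deepest node is 8, reached by 10 – 1 – 9 – 4 – 6 – 13 – 14 – 8.
That path has 7 edges, so the height is 7.

7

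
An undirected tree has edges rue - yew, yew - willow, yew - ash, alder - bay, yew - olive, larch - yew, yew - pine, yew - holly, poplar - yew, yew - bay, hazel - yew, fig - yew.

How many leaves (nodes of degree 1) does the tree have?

11

The leaves are alder, ash, fig, hazel, holly, larch, olive, pine, poplar, rue, willow.
That is 11 leaves.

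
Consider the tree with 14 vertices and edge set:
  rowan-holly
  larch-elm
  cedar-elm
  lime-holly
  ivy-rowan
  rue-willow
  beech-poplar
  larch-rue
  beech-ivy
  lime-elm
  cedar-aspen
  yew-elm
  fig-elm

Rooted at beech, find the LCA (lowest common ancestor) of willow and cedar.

willow's ancestor chain is willow, rue, larch, elm, lime, holly, rowan, ivy, beech and cedar's is cedar, elm, lime, holly, rowan, ivy, beech; they first meet at elm.

elm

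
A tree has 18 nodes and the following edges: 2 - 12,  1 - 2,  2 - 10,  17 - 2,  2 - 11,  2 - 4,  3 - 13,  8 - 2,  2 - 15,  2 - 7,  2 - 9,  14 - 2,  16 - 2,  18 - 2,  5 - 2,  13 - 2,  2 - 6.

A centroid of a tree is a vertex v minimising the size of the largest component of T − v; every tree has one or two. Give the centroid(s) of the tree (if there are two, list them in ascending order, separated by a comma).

2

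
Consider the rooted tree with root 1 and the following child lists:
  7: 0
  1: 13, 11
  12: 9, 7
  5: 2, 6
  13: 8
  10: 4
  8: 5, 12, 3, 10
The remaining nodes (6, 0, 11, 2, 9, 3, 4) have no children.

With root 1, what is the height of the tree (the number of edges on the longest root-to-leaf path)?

5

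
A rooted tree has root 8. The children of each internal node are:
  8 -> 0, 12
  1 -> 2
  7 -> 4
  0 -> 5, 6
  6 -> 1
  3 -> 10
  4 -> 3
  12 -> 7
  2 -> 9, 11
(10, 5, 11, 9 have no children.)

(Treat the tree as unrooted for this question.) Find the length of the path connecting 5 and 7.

The path is 5 – 0 – 8 – 12 – 7, which has 4 edges.

4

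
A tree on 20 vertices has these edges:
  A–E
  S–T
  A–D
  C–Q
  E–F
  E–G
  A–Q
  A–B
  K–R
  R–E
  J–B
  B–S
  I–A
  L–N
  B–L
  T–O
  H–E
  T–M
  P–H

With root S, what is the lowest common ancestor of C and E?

A

Ancestors of C (toward the root): C, Q, A, B, S.
Ancestors of E: E, A, B, S.
The deepest node appearing in both lists is A.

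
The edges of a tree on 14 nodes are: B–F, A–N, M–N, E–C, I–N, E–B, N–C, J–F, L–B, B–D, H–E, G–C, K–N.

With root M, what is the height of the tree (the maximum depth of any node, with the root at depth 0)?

6

A deepest node is J, reached by M → N → C → E → B → F → J.
That path has 6 edges, so the height is 6.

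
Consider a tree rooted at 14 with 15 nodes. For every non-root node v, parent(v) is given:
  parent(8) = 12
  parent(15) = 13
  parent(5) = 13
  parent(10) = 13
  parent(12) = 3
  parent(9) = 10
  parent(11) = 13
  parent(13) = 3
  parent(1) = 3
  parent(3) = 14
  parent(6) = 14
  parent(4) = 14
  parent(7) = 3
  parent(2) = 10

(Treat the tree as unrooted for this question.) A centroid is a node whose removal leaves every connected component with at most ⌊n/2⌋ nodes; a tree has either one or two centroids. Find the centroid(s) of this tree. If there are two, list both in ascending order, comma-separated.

3

Removing 3 splits the tree into components of sizes 7, 3, 2, 1, 1; the largest is 7 ≤ ⌊15/2⌋ = 7.
No neighbour of 3 does as well, so 3 is the unique centroid.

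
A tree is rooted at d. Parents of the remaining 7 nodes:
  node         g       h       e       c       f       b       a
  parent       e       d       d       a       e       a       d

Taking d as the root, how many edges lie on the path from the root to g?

2

d–e–g — 2 edges.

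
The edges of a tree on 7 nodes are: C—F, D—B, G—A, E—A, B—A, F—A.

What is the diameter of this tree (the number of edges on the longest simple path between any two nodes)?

BFS from C reaches D last, at distance 4; BFS from D confirms no node is farther.
Path: C - F - A - B - D.

4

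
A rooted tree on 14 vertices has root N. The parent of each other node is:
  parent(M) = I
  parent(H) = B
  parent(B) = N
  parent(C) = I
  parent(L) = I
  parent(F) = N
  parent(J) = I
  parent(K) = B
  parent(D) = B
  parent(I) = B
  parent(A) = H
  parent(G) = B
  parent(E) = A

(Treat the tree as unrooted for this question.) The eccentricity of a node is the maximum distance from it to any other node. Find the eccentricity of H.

The node farthest from H is J (F, C, L, M also at distance 3), via H–B–I–J — 3 edges.

3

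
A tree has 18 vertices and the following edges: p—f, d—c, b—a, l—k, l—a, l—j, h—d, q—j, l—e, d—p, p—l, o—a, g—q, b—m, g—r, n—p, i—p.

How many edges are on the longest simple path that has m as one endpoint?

The node farthest from m is r, via m–b–a–l–j–q–g–r — 7 edges.

7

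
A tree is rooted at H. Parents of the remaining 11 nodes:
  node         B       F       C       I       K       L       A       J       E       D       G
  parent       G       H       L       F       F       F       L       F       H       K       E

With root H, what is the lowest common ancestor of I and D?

F

Path I→root: I F H; path D→root: D K F H.
First common node: F.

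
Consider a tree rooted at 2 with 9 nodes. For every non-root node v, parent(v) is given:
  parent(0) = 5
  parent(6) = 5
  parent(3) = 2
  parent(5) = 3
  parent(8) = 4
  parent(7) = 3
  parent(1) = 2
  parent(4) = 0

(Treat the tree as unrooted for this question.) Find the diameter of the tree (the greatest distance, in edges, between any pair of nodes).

6

BFS from 8 reaches 1 last, at distance 6; BFS from 1 confirms no node is farther.
Path: 8 - 4 - 0 - 5 - 3 - 2 - 1.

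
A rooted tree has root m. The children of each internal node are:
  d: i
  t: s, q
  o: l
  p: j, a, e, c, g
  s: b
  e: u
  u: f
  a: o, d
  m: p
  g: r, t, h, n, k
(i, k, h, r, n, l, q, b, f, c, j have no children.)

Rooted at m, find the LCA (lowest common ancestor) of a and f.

p

a's ancestor chain is a, p, m and f's is f, u, e, p, m; they first meet at p.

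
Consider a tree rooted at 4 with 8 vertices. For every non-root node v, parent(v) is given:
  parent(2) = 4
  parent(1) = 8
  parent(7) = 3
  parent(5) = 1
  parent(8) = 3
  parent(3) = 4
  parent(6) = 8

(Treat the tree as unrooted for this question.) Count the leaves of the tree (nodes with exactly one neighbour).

4

Degree-1 nodes: 2, 5, 6, 7 — 4 of them.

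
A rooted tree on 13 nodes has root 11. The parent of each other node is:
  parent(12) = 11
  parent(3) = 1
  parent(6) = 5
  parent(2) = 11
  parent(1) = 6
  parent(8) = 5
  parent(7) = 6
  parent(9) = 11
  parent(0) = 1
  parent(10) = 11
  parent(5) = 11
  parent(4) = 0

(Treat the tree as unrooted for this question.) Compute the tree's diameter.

6

A longest path is 4 - 0 - 1 - 6 - 5 - 11 - 12, with 6 edges.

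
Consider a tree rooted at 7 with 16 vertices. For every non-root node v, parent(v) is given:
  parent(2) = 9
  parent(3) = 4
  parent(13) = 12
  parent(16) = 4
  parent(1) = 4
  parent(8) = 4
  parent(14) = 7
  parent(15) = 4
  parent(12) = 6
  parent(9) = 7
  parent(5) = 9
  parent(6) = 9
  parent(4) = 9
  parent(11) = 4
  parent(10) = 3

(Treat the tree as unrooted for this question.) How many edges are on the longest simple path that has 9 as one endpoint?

3

The node farthest from 9 is 13 (10 also at distance 3), via 9-6-12-13 — 3 edges.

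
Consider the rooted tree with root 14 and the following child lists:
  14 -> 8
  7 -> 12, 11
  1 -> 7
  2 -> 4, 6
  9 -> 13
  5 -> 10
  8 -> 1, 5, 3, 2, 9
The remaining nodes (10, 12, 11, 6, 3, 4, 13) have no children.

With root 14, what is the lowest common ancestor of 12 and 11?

7

12's ancestor chain is 12, 7, 1, 8, 14 and 11's is 11, 7, 1, 8, 14; they first meet at 7.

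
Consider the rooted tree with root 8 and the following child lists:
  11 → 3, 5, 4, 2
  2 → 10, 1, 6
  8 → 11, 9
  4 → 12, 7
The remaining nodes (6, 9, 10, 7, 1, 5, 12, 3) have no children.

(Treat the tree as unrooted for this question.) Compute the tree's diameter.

A longest path is 7 - 4 - 11 - 2 - 10, with 4 edges.

4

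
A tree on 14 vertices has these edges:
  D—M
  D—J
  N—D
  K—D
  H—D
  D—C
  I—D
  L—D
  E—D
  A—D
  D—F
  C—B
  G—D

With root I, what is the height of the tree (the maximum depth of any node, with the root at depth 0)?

B sits deepest: I → D → C → B — 3 edges from the root.

3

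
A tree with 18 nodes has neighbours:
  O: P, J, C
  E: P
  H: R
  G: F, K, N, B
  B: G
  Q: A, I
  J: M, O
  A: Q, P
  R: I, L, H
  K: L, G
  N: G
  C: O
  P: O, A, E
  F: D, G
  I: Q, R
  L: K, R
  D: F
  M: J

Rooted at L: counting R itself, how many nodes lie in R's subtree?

Descendants of R (including itself): R, I, H, Q, A, P, E, O, C, J, M. That's 11.

11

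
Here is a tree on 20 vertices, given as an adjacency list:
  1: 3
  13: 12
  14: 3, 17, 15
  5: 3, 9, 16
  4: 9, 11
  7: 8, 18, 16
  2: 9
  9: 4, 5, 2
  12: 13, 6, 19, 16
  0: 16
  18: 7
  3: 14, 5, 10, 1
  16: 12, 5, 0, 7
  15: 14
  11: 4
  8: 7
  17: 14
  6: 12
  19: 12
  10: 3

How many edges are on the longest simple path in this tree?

A longest path is 15 - 14 - 3 - 5 - 16 - 12 - 19, with 6 edges.

6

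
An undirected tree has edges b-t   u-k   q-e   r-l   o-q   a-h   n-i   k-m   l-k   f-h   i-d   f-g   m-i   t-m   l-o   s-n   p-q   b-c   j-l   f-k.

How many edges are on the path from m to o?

The path is m–k–l–o, which has 3 edges.

3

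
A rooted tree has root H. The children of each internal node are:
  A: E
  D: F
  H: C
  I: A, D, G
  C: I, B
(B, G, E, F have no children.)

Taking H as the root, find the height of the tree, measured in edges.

F sits deepest: H-C-I-D-F — 4 edges from the root.

4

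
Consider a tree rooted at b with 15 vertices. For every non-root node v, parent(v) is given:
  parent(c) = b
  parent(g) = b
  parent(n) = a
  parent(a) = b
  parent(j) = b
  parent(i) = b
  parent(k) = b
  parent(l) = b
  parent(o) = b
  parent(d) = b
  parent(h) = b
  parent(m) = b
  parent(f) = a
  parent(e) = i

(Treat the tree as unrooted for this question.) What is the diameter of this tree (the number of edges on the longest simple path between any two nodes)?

4

BFS from e reaches f last, at distance 4; BFS from f confirms no node is farther.
Path: e-i-b-a-f.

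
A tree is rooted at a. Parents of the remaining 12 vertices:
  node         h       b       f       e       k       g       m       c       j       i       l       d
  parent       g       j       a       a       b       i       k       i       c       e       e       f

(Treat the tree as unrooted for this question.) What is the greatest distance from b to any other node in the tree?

The node farthest from b is d, via b-j-c-i-e-a-f-d — 7 edges.

7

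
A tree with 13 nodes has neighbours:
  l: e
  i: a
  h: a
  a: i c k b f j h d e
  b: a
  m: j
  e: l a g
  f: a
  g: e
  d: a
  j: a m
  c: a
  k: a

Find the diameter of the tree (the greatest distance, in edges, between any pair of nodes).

A longest path is g–e–a–j–m, with 4 edges.

4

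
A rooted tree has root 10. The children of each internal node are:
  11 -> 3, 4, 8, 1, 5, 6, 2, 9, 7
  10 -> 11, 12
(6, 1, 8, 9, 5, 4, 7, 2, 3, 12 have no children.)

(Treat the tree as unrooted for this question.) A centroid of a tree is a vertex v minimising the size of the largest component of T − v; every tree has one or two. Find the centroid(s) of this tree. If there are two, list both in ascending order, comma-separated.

Removing 11 splits the tree into components of sizes 2, 1, 1, 1, 1, 1, 1, 1, 1, 1; the largest is 2 ≤ ⌊12/2⌋ = 6.
No neighbour of 11 does as well, so 11 is the unique centroid.

11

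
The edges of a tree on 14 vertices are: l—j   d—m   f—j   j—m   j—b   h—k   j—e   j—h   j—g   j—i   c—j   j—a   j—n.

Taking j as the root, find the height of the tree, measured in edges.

2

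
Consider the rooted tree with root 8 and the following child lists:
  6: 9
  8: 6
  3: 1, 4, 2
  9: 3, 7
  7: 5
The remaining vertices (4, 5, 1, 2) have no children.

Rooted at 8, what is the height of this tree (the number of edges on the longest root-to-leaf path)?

4

A deepest node is 2, reached by 8 → 6 → 9 → 3 → 2.
That path has 4 edges, so the height is 4.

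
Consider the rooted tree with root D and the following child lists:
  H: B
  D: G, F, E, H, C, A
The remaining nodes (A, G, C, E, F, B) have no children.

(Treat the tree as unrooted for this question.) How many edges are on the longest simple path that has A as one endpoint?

3

A farthest node from A is B.
The path A – D – H – B has 3 edges.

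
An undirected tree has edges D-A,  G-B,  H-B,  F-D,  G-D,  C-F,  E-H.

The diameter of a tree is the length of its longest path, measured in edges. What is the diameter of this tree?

A longest path is E - H - B - G - D - F - C, with 6 edges.

6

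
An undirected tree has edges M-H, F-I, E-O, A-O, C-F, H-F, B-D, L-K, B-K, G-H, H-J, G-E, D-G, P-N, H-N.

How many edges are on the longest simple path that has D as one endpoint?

4

A farthest node from D is A (P, C, I also at distance 4).
The path D – G – E – O – A has 4 edges.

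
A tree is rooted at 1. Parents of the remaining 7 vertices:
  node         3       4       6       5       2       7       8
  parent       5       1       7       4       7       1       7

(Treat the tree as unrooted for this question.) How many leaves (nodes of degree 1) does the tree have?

4

Exactly 4 nodes have a single neighbour: 2, 3, 6, 8.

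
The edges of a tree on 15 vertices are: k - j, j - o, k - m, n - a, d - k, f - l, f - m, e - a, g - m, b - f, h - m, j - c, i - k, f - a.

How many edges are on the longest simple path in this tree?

6

Starting from n, a farthest node is c at distance 6.
One longest path: n – a – f – m – k – j – c.
So the diameter is 6.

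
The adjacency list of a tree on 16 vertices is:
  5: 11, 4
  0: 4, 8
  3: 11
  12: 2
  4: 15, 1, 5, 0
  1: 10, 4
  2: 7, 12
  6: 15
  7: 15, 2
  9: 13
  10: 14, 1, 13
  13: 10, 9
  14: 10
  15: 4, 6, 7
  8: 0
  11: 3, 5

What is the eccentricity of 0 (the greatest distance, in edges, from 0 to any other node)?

Distances from 0 peak at 5, attained at 12 (9 also at distance 5).
0 – 4 – 15 – 7 – 2 – 12

5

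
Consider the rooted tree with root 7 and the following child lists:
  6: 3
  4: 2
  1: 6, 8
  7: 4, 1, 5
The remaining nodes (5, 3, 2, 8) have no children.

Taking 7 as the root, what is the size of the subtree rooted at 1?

4

Descendants of 1 (including itself): 1, 8, 6, 3. That's 4.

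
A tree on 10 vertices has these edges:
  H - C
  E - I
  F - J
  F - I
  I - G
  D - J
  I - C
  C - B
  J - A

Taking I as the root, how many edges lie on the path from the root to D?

3

Climbing from D to the root: D – J – F – I. That's 3 steps.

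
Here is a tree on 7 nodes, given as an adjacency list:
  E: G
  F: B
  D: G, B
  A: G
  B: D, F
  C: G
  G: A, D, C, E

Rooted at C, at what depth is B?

3

Climbing from B to the root: B–D–G–C. That's 3 steps.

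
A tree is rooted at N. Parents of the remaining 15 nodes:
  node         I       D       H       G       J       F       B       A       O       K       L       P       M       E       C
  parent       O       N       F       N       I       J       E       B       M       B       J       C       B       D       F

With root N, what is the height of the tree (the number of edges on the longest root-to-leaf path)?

The longest root-to-leaf path is N → D → E → B → M → O → I → J → F → C → P (10 edges).

10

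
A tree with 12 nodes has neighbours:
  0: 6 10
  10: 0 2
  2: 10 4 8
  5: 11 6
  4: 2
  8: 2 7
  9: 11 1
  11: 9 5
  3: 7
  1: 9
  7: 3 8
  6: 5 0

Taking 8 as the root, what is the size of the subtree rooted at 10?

Descendants of 10 (including itself): 10, 0, 6, 5, 11, 9, 1. That's 7.

7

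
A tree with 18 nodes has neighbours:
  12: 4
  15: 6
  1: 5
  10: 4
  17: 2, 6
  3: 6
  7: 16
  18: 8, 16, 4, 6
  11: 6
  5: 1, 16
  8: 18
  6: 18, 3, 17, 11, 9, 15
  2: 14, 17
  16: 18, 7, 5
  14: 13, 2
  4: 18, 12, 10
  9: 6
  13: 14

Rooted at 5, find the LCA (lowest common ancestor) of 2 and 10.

18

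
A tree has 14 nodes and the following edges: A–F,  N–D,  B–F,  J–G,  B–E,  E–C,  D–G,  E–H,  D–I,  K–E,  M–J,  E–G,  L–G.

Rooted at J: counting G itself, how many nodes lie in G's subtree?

12

G's subtree: {G, E, D, L, B, K, C, H, N, I, F, A}, size 12.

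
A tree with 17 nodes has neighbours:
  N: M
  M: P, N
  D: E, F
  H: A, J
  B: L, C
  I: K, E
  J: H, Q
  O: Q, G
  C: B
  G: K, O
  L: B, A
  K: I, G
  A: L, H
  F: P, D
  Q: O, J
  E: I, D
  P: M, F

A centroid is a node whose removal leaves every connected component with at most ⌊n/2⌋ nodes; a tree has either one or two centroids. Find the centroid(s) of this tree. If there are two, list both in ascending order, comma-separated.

If G is removed the pieces have sizes 8, 8, all ≤ ⌊17/2⌋ = 8.
Every other node leaves some component of size > 8, so the centroid is unique.

G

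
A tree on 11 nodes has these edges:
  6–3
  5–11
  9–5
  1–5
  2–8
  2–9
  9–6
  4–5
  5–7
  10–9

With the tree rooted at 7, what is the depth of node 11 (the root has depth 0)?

7–5–11 — 2 edges.

2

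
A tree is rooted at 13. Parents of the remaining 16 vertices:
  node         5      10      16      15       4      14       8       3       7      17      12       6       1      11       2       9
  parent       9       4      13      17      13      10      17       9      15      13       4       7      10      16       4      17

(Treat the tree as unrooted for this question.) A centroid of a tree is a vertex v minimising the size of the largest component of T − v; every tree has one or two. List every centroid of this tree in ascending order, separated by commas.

If 13 is removed the pieces have sizes 8, 6, 2, all ≤ ⌊17/2⌋ = 8.
No neighbour of 13 does as well, so 13 is the unique centroid.

13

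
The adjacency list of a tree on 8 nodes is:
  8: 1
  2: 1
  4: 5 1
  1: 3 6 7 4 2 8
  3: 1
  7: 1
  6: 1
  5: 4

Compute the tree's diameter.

Starting from 5, a farthest node is 2 at distance 3.
One longest path: 5-4-1-2.
So the diameter is 3.

3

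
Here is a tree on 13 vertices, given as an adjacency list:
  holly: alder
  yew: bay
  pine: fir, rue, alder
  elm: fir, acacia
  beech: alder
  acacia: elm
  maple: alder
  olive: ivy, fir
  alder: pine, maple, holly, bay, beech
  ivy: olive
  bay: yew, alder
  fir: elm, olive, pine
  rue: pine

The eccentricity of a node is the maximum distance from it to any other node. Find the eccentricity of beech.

Distances from beech peak at 5, attained at acacia (ivy also at distance 5).
beech–alder–pine–fir–elm–acacia

5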